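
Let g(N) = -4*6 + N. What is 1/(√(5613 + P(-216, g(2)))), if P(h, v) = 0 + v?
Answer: √5591/5591 ≈ 0.013374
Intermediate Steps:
g(N) = -24 + N
P(h, v) = v
1/(√(5613 + P(-216, g(2)))) = 1/(√(5613 + (-24 + 2))) = 1/(√(5613 - 22)) = 1/(√5591) = √5591/5591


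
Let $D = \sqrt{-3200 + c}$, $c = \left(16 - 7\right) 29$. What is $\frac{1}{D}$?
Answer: $- \frac{i \sqrt{2939}}{2939} \approx - 0.018446 i$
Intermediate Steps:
$c = 261$ ($c = \left(16 - 7\right) 29 = 9 \cdot 29 = 261$)
$D = i \sqrt{2939}$ ($D = \sqrt{-3200 + 261} = \sqrt{-2939} = i \sqrt{2939} \approx 54.213 i$)
$\frac{1}{D} = \frac{1}{i \sqrt{2939}} = - \frac{i \sqrt{2939}}{2939}$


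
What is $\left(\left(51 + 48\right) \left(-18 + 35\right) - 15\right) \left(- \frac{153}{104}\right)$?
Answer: $- \frac{63801}{26} \approx -2453.9$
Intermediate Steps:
$\left(\left(51 + 48\right) \left(-18 + 35\right) - 15\right) \left(- \frac{153}{104}\right) = \left(99 \cdot 17 - 15\right) \left(\left(-153\right) \frac{1}{104}\right) = \left(1683 - 15\right) \left(- \frac{153}{104}\right) = 1668 \left(- \frac{153}{104}\right) = - \frac{63801}{26}$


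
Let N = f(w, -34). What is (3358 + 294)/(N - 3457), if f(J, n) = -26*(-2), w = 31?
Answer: -3652/3405 ≈ -1.0725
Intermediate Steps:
f(J, n) = 52
N = 52
(3358 + 294)/(N - 3457) = (3358 + 294)/(52 - 3457) = 3652/(-3405) = 3652*(-1/3405) = -3652/3405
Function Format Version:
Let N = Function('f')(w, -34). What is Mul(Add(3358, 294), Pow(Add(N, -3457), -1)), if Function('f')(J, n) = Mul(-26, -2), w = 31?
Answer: Rational(-3652, 3405) ≈ -1.0725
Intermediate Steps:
Function('f')(J, n) = 52
N = 52
Mul(Add(3358, 294), Pow(Add(N, -3457), -1)) = Mul(Add(3358, 294), Pow(Add(52, -3457), -1)) = Mul(3652, Pow(-3405, -1)) = Mul(3652, Rational(-1, 3405)) = Rational(-3652, 3405)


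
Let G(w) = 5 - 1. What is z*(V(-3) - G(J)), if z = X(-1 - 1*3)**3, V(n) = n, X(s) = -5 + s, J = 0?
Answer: 5103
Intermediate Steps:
G(w) = 4
z = -729 (z = (-5 + (-1 - 1*3))**3 = (-5 + (-1 - 3))**3 = (-5 - 4)**3 = (-9)**3 = -729)
z*(V(-3) - G(J)) = -729*(-3 - 1*4) = -729*(-3 - 4) = -729*(-7) = 5103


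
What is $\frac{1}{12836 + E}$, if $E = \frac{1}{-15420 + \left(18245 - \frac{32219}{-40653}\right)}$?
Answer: $\frac{114876944}{1474560493837} \approx 7.7906 \cdot 10^{-5}$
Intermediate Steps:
$E = \frac{40653}{114876944}$ ($E = \frac{1}{-15420 + \left(18245 - - \frac{32219}{40653}\right)} = \frac{1}{-15420 + \left(18245 + \frac{32219}{40653}\right)} = \frac{1}{-15420 + \frac{741746204}{40653}} = \frac{1}{\frac{114876944}{40653}} = \frac{40653}{114876944} \approx 0.00035388$)
$\frac{1}{12836 + E} = \frac{1}{12836 + \frac{40653}{114876944}} = \frac{1}{\frac{1474560493837}{114876944}} = \frac{114876944}{1474560493837}$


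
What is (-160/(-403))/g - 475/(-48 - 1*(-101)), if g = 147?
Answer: -28130995/3139773 ≈ -8.9596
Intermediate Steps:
(-160/(-403))/g - 475/(-48 - 1*(-101)) = -160/(-403)/147 - 475/(-48 - 1*(-101)) = -160*(-1/403)*(1/147) - 475/(-48 + 101) = (160/403)*(1/147) - 475/53 = 160/59241 - 475*1/53 = 160/59241 - 475/53 = -28130995/3139773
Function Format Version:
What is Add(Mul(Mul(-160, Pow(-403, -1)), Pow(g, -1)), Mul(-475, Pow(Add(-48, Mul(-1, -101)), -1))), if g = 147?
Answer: Rational(-28130995, 3139773) ≈ -8.9596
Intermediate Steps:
Add(Mul(Mul(-160, Pow(-403, -1)), Pow(g, -1)), Mul(-475, Pow(Add(-48, Mul(-1, -101)), -1))) = Add(Mul(Mul(-160, Pow(-403, -1)), Pow(147, -1)), Mul(-475, Pow(Add(-48, Mul(-1, -101)), -1))) = Add(Mul(Mul(-160, Rational(-1, 403)), Rational(1, 147)), Mul(-475, Pow(Add(-48, 101), -1))) = Add(Mul(Rational(160, 403), Rational(1, 147)), Mul(-475, Pow(53, -1))) = Add(Rational(160, 59241), Mul(-475, Rational(1, 53))) = Add(Rational(160, 59241), Rational(-475, 53)) = Rational(-28130995, 3139773)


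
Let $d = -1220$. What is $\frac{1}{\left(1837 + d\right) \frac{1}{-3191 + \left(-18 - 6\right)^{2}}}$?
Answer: $- \frac{2615}{617} \approx -4.2383$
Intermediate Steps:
$\frac{1}{\left(1837 + d\right) \frac{1}{-3191 + \left(-18 - 6\right)^{2}}} = \frac{1}{\left(1837 - 1220\right) \frac{1}{-3191 + \left(-18 - 6\right)^{2}}} = \frac{1}{617 \frac{1}{-3191 + \left(-24\right)^{2}}} = \frac{1}{617 \frac{1}{-3191 + 576}} = \frac{1}{617 \frac{1}{-2615}} = \frac{1}{617 \left(- \frac{1}{2615}\right)} = \frac{1}{- \frac{617}{2615}} = - \frac{2615}{617}$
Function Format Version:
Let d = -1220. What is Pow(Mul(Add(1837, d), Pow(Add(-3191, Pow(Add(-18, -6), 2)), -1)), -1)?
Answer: Rational(-2615, 617) ≈ -4.2383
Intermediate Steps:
Pow(Mul(Add(1837, d), Pow(Add(-3191, Pow(Add(-18, -6), 2)), -1)), -1) = Pow(Mul(Add(1837, -1220), Pow(Add(-3191, Pow(Add(-18, -6), 2)), -1)), -1) = Pow(Mul(617, Pow(Add(-3191, Pow(-24, 2)), -1)), -1) = Pow(Mul(617, Pow(Add(-3191, 576), -1)), -1) = Pow(Mul(617, Pow(-2615, -1)), -1) = Pow(Mul(617, Rational(-1, 2615)), -1) = Pow(Rational(-617, 2615), -1) = Rational(-2615, 617)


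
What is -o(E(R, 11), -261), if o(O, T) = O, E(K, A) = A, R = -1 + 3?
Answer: -11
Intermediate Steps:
R = 2
-o(E(R, 11), -261) = -1*11 = -11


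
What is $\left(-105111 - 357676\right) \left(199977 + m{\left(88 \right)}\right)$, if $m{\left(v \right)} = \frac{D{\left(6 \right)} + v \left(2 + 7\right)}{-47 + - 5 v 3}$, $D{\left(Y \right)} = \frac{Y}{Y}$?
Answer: $- \frac{126511048323842}{1367} \approx -9.2547 \cdot 10^{10}$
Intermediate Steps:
$D{\left(Y \right)} = 1$
$m{\left(v \right)} = \frac{1 + 9 v}{-47 - 15 v}$ ($m{\left(v \right)} = \frac{1 + v \left(2 + 7\right)}{-47 + - 5 v 3} = \frac{1 + v 9}{-47 - 15 v} = \frac{1 + 9 v}{-47 - 15 v}$)
$\left(-105111 - 357676\right) \left(199977 + m{\left(88 \right)}\right) = \left(-105111 - 357676\right) \left(199977 + \frac{-1 - 792}{47 + 15 \cdot 88}\right) = - 462787 \left(199977 + \frac{-1 - 792}{47 + 1320}\right) = - 462787 \left(199977 + \frac{1}{1367} \left(-793\right)\right) = - 462787 \left(199977 - \frac{793}{1367}\right) = \left(-462787\right) \frac{273367766}{1367} = - \frac{126511048323842}{1367}$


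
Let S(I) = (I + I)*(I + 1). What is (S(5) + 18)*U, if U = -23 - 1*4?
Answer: -2106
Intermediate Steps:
S(I) = 2*I*(1 + I) (S(I) = (2*I)*(1 + I) = 2*I*(1 + I))
U = -27 (U = -23 - 4 = -27)
(S(5) + 18)*U = (2*5*(1 + 5) + 18)*(-27) = (2*5*6 + 18)*(-27) = (60 + 18)*(-27) = 78*(-27) = -2106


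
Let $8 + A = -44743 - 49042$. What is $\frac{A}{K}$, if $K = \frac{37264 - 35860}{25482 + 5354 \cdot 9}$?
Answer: $- \frac{575795227}{117} \approx -4.9213 \cdot 10^{6}$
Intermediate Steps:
$A = -93793$ ($A = -8 - 93785 = -93793$)
$K = \frac{117}{6139}$ ($K = \frac{1404}{25482 + 48186} = \frac{1404}{73668} = 1404 \cdot \frac{1}{73668} = \frac{117}{6139} \approx 0.019058$)
$\frac{A}{K} = - \frac{93793}{\frac{117}{6139}} = \left(-93793\right) \frac{6139}{117} = - \frac{575795227}{117}$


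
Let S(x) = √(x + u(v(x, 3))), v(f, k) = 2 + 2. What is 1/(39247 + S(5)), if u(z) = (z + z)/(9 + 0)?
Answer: 353223/13862943028 - 3*√53/13862943028 ≈ 2.5478e-5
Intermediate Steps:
v(f, k) = 4
u(z) = 2*z/9 (u(z) = (2*z)/9 = (2*z)*(⅑) = 2*z/9)
S(x) = √(8/9 + x) (S(x) = √(x + (2/9)*4) = √(x + 8/9) = √(8/9 + x))
1/(39247 + S(5)) = 1/(39247 + √(8 + 9*5)/3) = 1/(39247 + √(8 + 45)/3) = 1/(39247 + √53/3)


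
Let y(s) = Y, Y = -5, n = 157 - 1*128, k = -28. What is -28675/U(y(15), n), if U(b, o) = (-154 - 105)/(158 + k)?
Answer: 100750/7 ≈ 14393.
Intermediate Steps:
n = 29 (n = 157 - 128 = 29)
y(s) = -5
U(b, o) = -259/130 (U(b, o) = (-154 - 105)/(158 - 28) = -259/130)
-28675/U(y(15), n) = -28675/(-259/130) = -28675*(-130/259) = 100750/7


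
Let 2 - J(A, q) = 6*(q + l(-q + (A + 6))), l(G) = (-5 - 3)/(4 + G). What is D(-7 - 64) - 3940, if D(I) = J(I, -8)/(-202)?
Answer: -21092121/5353 ≈ -3940.2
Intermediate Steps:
l(G) = -8/(4 + G)
J(A, q) = 2 - 6*q + 48/(10 + A - q) (J(A, q) = 2 - 6*(q - 8/(4 + (-q + (A + 6)))) = 2 - 6*(q - 8/(4 + (-q + (6 + A)))) = 2 - 6*(q - 8/(4 + (6 + A - q))) = 2 - 6*(q - 8/(10 + A - q)) = 2 - (-48/(10 + A - q) + 6*q) = 2 + (-6*q + 48/(10 + A - q)) = 2 - 6*q + 48/(10 + A - q))
D(I) = -(474 + 25*I)/(101*(18 + I)) (D(I) = (2*(24 + (1 - 3*(-8))*(10 + I - 1*(-8)))/(10 + I - 1*(-8)))/(-202) = (2*(24 + (1 + 24)*(10 + I + 8))/(10 + I + 8))*(-1/202) = (2*(24 + 25*(18 + I))/(18 + I))*(-1/202) = (2*(24 + (450 + 25*I))/(18 + I))*(-1/202) = (2*(474 + 25*I)/(18 + I))*(-1/202) = -(474 + 25*I)/(101*(18 + I)))
D(-7 - 64) - 3940 = (-474 - 25*(-7 - 64))/(101*(18 + (-7 - 64))) - 3940 = (-474 - 25*(-71))/(101*(18 - 71)) - 3940 = (1/101)*(-474 + 1775)/(-53) - 3940 = (1/101)*(-1/53)*1301 - 3940 = -1301/5353 - 3940 = -21092121/5353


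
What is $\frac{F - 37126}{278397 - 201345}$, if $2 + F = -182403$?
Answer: $- \frac{73177}{25684} \approx -2.8491$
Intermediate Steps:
$F = -182405$ ($F = -2 - 182403 = -182405$)
$\frac{F - 37126}{278397 - 201345} = \frac{-182405 - 37126}{278397 - 201345} = - \frac{219531}{77052} = \left(-219531\right) \frac{1}{77052} = - \frac{73177}{25684}$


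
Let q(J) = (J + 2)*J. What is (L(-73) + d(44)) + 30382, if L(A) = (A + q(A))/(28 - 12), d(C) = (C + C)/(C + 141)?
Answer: 45438739/1480 ≈ 30702.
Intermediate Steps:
q(J) = J*(2 + J) (q(J) = (2 + J)*J = J*(2 + J))
d(C) = 2*C/(141 + C) (d(C) = (2*C)/(141 + C) = 2*C/(141 + C))
L(A) = A/16 + A*(2 + A)/16 (L(A) = (A + A*(2 + A))/(28 - 12) = (A + A*(2 + A))/16 = (A + A*(2 + A))*(1/16) = A/16 + A*(2 + A)/16)
(L(-73) + d(44)) + 30382 = ((1/16)*(-73)*(3 - 73) + 2*44/(141 + 44)) + 30382 = ((1/16)*(-73)*(-70) + 2*44/185) + 30382 = (2555/8 + 2*44*(1/185)) + 30382 = (2555/8 + 88/185) + 30382 = 473379/1480 + 30382 = 45438739/1480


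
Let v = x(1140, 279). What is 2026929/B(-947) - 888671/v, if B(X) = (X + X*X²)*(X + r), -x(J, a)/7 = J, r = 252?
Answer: 7493387772342751/67288380716100 ≈ 111.36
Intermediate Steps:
x(J, a) = -7*J
v = -7980 (v = -7*1140 = -7980)
B(X) = (252 + X)*(X + X³) (B(X) = (X + X*X²)*(X + 252) = (X + X³)*(252 + X) = (252 + X)*(X + X³))
2026929/B(-947) - 888671/v = 2026929/((-947*(252 - 947 + (-947)³ + 252*(-947)²))) - 888671/(-7980) = 2026929/((-947*(252 - 947 - 849278123 + 252*896809))) - 888671*(-1/7980) = 2026929/((-947*(252 - 947 - 849278123 + 225995868))) + 126953/1140 = 2026929/((-947*(-623282950))) + 126953/1140 = 2026929/590248953650 + 126953/1140 = 7493387772342751/67288380716100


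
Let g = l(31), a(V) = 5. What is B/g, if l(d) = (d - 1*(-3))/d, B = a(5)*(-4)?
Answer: -310/17 ≈ -18.235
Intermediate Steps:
B = -20 (B = 5*(-4) = -20)
l(d) = (3 + d)/d (l(d) = (d + 3)/d = (3 + d)/d)
g = 34/31 (g = (3 + 31)/31 = (1/31)*34 = 34/31 ≈ 1.0968)
B/g = -20/34/31 = -20*31/34 = -310/17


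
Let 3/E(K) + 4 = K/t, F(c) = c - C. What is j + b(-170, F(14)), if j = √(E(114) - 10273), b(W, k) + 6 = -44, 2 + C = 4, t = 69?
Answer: -50 + I*√369874/6 ≈ -50.0 + 101.36*I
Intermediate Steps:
C = 2 (C = -2 + 4 = 2)
F(c) = -2 + c (F(c) = c - 1*2 = c - 2 = -2 + c)
E(K) = 3/(-4 + K/69)
b(W, k) = -50 (b(W, k) = -6 - 44 = -50)
j = I*√369874/6 (j = √(207/(-276 + 114) - 10273) = √(207/(-162) - 10273) = √(207*(-1/162) - 10273) = √(-23/18 - 10273) = √(-184937/18) = I*√369874/6 ≈ 101.36*I)
j + b(-170, F(14)) = I*√369874/6 - 50 = -50 + I*√369874/6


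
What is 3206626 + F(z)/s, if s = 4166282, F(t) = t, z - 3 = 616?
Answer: 13359708185151/4166282 ≈ 3.2066e+6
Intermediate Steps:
z = 619 (z = 3 + 616 = 619)
3206626 + F(z)/s = 3206626 + 619/4166282 = 13359708185151/4166282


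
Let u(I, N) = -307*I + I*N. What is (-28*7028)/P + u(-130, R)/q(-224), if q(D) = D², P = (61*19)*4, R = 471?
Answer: -311646047/7269248 ≈ -42.872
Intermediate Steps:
P = 4636 (P = 1159*4 = 4636)
(-28*7028)/P + u(-130, R)/q(-224) = -28*7028/4636 + (-130*(-307 + 471))/((-224)²) = -196784*1/4636 - 130*164/50176 = -49196/1159 - 21320*1/50176 = -49196/1159 - 2665/6272 = -311646047/7269248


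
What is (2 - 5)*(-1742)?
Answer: 5226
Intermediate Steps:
(2 - 5)*(-1742) = -3*(-1742) = 5226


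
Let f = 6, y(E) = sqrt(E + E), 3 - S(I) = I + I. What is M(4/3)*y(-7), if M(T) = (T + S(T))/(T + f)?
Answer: 5*I*sqrt(14)/22 ≈ 0.85038*I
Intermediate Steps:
S(I) = 3 - 2*I (S(I) = 3 - (I + I) = 3 - 2*I)
y(E) = sqrt(2)*sqrt(E) (y(E) = sqrt(2*E) = sqrt(2)*sqrt(E))
M(T) = (3 - T)/(6 + T) (M(T) = (T + (3 - 2*T))/(T + 6) = (3 - T)/(6 + T))
M(4/3)*y(-7) = ((3 - 4/3)/(6 + 4/3))*(sqrt(2)*sqrt(-7)) = ((3 - 4/3)/(6 + 4*(1/3)))*(sqrt(2)*(I*sqrt(7))) = ((3 - 1*4/3)/(6 + 4/3))*(I*sqrt(14)) = ((3 - 4/3)/(22/3))*(I*sqrt(14)) = ((3/22)*(5/3))*(I*sqrt(14)) = 5*(I*sqrt(14))/22 = 5*I*sqrt(14)/22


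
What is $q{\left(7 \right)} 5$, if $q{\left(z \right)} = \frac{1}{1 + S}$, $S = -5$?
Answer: $- \frac{5}{4} \approx -1.25$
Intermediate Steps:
$q{\left(z \right)} = - \frac{1}{4}$ ($q{\left(z \right)} = \frac{1}{1 - 5} = \frac{1}{-4} = - \frac{1}{4}$)
$q{\left(7 \right)} 5 = \left(- \frac{1}{4}\right) 5 = - \frac{5}{4}$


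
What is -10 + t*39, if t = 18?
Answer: 692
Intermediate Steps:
-10 + t*39 = -10 + 18*39 = -10 + 702 = 692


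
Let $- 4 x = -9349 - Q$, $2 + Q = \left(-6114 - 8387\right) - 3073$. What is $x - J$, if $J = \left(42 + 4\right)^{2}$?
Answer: $- \frac{16691}{4} \approx -4172.8$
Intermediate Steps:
$Q = -17576$ ($Q = -2 - 17574 = -17576$)
$J = 2116$ ($J = 46^{2} = 2116$)
$x = - \frac{8227}{4}$ ($x = - \frac{-9349 - -17576}{4} = - \frac{-9349 + 17576}{4} = \left(- \frac{1}{4}\right) 8227 = - \frac{8227}{4} \approx -2056.8$)
$x - J = - \frac{8227}{4} - 2116 = - \frac{16691}{4}$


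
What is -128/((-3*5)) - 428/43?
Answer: -916/645 ≈ -1.4202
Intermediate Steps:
-128/((-3*5)) - 428/43 = -128/(-15) - 428*1/43 = -128*(-1/15) - 428/43 = 128/15 - 428/43 = -916/645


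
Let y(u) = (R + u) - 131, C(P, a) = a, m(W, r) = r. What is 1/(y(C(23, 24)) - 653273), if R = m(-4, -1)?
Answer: -1/653381 ≈ -1.5305e-6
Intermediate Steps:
R = -1
y(u) = -132 + u (y(u) = (-1 + u) - 131 = -132 + u)
1/(y(C(23, 24)) - 653273) = 1/((-132 + 24) - 653273) = 1/(-108 - 653273) = 1/(-653381) = -1/653381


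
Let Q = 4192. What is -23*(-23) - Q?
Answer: -3663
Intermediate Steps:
-23*(-23) - Q = -23*(-23) - 1*4192 = 529 - 4192 = -3663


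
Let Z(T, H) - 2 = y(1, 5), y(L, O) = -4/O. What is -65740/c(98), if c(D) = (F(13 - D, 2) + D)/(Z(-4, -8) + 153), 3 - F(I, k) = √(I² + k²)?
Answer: -255961977/743 - 2534277*√7229/743 ≈ -6.3450e+5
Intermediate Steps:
Z(T, H) = 6/5 (Z(T, H) = 2 - 4/5 = 2 - 4*⅕ = 2 - ⅘ = 6/5)
F(I, k) = 3 - √(I² + k²)
c(D) = 5/257 - 5*√(4 + (13 - D)²)/771 + 5*D/771 (c(D) = ((3 - √((13 - D)² + 2²)) + D)/(6/5 + 153) = ((3 - √((13 - D)² + 4)) + D)/(771/5) = ((3 - √(4 + (13 - D)²)) + D)*(5/771) = (3 + D - √(4 + (13 - D)²))*(5/771) = 5/257 - 5*√(4 + (13 - D)²)/771 + 5*D/771)
-65740/c(98) = -65740/(5/257 - 5*√(4 + (13 - 1*98)²)/771 + (5/771)*98) = -65740/(5/257 - 5*√(4 + (13 - 98)²)/771 + 490/771) = -65740/(5/257 - 5*√(4 + (-85)²)/771 + 490/771) = -65740/(5/257 - 5*√(4 + 7225)/771 + 490/771) = -65740/(5/257 - 5*√7229/771 + 490/771) = -65740/(505/771 - 5*√7229/771)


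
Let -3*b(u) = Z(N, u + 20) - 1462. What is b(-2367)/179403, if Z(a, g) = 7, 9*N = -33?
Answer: 485/179403 ≈ 0.0027034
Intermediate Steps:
N = -11/3 (N = (1/9)*(-33) = -11/3 ≈ -3.6667)
b(u) = 485 (b(u) = -(7 - 1462)/3 = -1/3*(-1455) = 485)
b(-2367)/179403 = 485/179403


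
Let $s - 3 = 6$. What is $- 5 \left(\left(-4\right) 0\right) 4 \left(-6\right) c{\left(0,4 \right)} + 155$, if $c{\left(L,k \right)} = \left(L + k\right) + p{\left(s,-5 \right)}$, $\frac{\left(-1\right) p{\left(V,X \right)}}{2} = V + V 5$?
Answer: $155$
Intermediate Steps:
$s = 9$ ($s = 3 + 6 = 9$)
$p{\left(V,X \right)} = - 12 V$ ($p{\left(V,X \right)} = - 2 \left(V + V 5\right) = - 2 \left(V + 5 V\right) = - 2 \cdot 6 V = - 12 V$)
$c{\left(L,k \right)} = -108 + L + k$ ($c{\left(L,k \right)} = \left(L + k\right) - 108 = -108 + L + k$)
$- 5 \left(\left(-4\right) 0\right) 4 \left(-6\right) c{\left(0,4 \right)} + 155 = - 5 \left(\left(-4\right) 0\right) 4 \left(-6\right) \left(-108 + 0 + 4\right) + 155 = \left(-5\right) 0 \cdot 4 \left(-6\right) \left(-104\right) + 155 = 0 \cdot 4 \left(-6\right) \left(-104\right) + 155 = 0 \left(-6\right) \left(-104\right) + 155 = 0 \left(-104\right) + 155 = 0 + 155 = 155$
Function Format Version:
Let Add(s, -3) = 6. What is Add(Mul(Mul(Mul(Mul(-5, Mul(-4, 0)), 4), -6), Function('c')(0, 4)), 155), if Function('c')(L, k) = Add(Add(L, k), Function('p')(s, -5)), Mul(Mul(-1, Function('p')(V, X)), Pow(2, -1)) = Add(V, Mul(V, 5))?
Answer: 155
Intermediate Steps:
s = 9 (s = Add(3, 6) = 9)
Function('p')(V, X) = Mul(-12, V) (Function('p')(V, X) = Mul(-2, Add(V, Mul(V, 5))) = Mul(-2, Add(V, Mul(5, V))) = Mul(-2, Mul(6, V)) = Mul(-12, V))
Function('c')(L, k) = Add(-108, L, k) (Function('c')(L, k) = Add(Add(L, k), Mul(-12, 9)) = Add(Add(L, k), -108) = Add(-108, L, k))
Add(Mul(Mul(Mul(Mul(-5, Mul(-4, 0)), 4), -6), Function('c')(0, 4)), 155) = Add(Mul(Mul(Mul(Mul(-5, Mul(-4, 0)), 4), -6), Add(-108, 0, 4)), 155) = Add(Mul(Mul(Mul(Mul(-5, 0), 4), -6), -104), 155) = Add(Mul(Mul(Mul(0, 4), -6), -104), 155) = Add(Mul(Mul(0, -6), -104), 155) = Add(Mul(0, -104), 155) = Add(0, 155) = 155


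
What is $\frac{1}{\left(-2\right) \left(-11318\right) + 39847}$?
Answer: $\frac{1}{62483} \approx 1.6004 \cdot 10^{-5}$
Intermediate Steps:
$\frac{1}{\left(-2\right) \left(-11318\right) + 39847} = \frac{1}{22636 + 39847} = \frac{1}{62483}$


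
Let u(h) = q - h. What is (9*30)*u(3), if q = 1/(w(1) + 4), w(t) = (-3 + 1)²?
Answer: -3105/4 ≈ -776.25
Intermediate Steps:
w(t) = 4 (w(t) = (-2)² = 4)
q = ⅛ (q = 1/(4 + 4) = 1/8 = ⅛ ≈ 0.12500)
u(h) = ⅛ - h
(9*30)*u(3) = (9*30)*(⅛ - 1*3) = 270*(⅛ - 3) = 270*(-23/8) = -3105/4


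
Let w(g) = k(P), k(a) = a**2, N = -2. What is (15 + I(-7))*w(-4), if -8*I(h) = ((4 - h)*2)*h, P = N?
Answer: 137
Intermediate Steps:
P = -2
I(h) = -h*(8 - 2*h)/8 (I(h) = -(4 - h)*2*h/8 = -(8 - 2*h)*h/8 = -h*(8 - 2*h)/8)
w(g) = 4 (w(g) = (-2)**2 = 4)
(15 + I(-7))*w(-4) = (15 + (1/4)*(-7)*(-4 - 7))*4 = (15 + (1/4)*(-7)*(-11))*4 = (15 + 77/4)*4 = (137/4)*4 = 137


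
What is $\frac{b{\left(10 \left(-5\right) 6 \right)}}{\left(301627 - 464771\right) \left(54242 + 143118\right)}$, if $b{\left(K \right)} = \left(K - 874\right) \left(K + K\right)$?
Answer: $- \frac{8805}{402476248} \approx -2.1877 \cdot 10^{-5}$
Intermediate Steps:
$b{\left(K \right)} = 2 K \left(-874 + K\right)$ ($b{\left(K \right)} = \left(-874 + K\right) 2 K = 2 K \left(-874 + K\right)$)
$\frac{b{\left(10 \left(-5\right) 6 \right)}}{\left(301627 - 464771\right) \left(54242 + 143118\right)} = \frac{2 \cdot 10 \left(-5\right) 6 \left(-874 + 10 \left(-5\right) 6\right)}{\left(301627 - 464771\right) \left(54242 + 143118\right)} = \frac{2 \left(\left(-50\right) 6\right) \left(-874 - 300\right)}{\left(-163144\right) 197360} = \frac{2 \left(-300\right) \left(-874 - 300\right)}{-32198099840} = 2 \left(-300\right) \left(-1174\right) \left(- \frac{1}{32198099840}\right) = 704400 \left(- \frac{1}{32198099840}\right) = - \frac{8805}{402476248}$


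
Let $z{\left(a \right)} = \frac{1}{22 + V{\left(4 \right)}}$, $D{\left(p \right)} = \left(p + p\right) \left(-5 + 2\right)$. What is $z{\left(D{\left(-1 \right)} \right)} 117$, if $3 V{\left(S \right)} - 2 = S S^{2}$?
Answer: $\frac{117}{44} \approx 2.6591$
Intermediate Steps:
$V{\left(S \right)} = \frac{2}{3} + \frac{S^{3}}{3}$ ($V{\left(S \right)} = \frac{2}{3} + \frac{S S^{2}}{3} = \frac{2}{3} + \frac{S^{3}}{3}$)
$D{\left(p \right)} = - 6 p$ ($D{\left(p \right)} = 2 p \left(-3\right) = - 6 p$)
$z{\left(a \right)} = \frac{1}{44}$ ($z{\left(a \right)} = \frac{1}{22 + \left(\frac{2}{3} + \frac{4^{3}}{3}\right)} = \frac{1}{22 + \left(\frac{2}{3} + \frac{1}{3} \cdot 64\right)} = \frac{1}{22 + \left(\frac{2}{3} + \frac{64}{3}\right)} = \frac{1}{22 + 22} = \frac{1}{44}$)
$z{\left(D{\left(-1 \right)} \right)} 117 = \frac{1}{44} \cdot 117 = \frac{117}{44}$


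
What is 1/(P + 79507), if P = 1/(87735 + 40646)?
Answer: 128381/10207188168 ≈ 1.2578e-5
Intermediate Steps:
P = 1/128381 ≈ 7.7893e-6
1/(P + 79507) = 1/(1/128381 + 79507) = 1/(10207188168/128381) = 128381/10207188168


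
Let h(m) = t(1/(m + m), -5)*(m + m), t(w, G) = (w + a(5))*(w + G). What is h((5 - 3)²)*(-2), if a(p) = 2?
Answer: 663/4 ≈ 165.75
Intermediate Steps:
t(w, G) = (2 + w)*(G + w) (t(w, G) = (w + 2)*(w + G) = (2 + w)*(G + w))
h(m) = 2*m*(-10 - 3/(2*m) + 1/(4*m²)) (h(m) = ((1/(m + m))² + 2*(-5) + 2/(m + m) - 5/(m + m))*(m + m) = ((1/(2*m))² - 10 + 2/((2*m)) - 5*1/(2*m))*(2*m) = ((1/(2*m))² - 10 + 2*(1/(2*m)) - 5/(2*m))*(2*m) = (1/(4*m²) - 10 + 1/m - 5/(2*m))*(2*m) = (-10 - 3/(2*m) + 1/(4*m²))*(2*m) = 2*m*(-10 - 3/(2*m) + 1/(4*m²)))
h((5 - 3)²)*(-2) = (-3 + 1/(2*((5 - 3)²)) - 20*(5 - 3)²)*(-2) = (-3 + 1/(2*(2²)) - 20*2²)*(-2) = (-3 + (½)/4 - 20*4)*(-2) = (-3 + (½)*(¼) - 80)*(-2) = (-3 + ⅛ - 80)*(-2) = -663/8*(-2) = 663/4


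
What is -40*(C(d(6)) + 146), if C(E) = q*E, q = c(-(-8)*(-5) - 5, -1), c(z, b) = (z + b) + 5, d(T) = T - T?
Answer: -5840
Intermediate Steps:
d(T) = 0
c(z, b) = 5 + b + z (c(z, b) = (b + z) + 5 = 5 + b + z)
q = -41 (q = 5 - 1 + (-(-8)*(-5) - 5) = 5 - 1 + (-4*10 - 5) = 5 - 1 + (-40 - 5) = 5 - 1 - 45 = -41)
C(E) = -41*E
-40*(C(d(6)) + 146) = -40*(-41*0 + 146) = -40*(0 + 146) = -40*146 = -5840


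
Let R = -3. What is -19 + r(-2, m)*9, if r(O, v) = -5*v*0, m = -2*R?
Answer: -19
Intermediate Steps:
m = 6 (m = -2*(-3) = 6)
r(O, v) = 0
-19 + r(-2, m)*9 = -19 + 0*9 = -19 + 0 = -19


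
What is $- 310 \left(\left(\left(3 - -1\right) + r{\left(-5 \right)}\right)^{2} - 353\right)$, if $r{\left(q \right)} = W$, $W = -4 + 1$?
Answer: $109120$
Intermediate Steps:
$W = -3$
$r{\left(q \right)} = -3$
$- 310 \left(\left(\left(3 - -1\right) + r{\left(-5 \right)}\right)^{2} - 353\right) = - 310 \left(\left(\left(3 - -1\right) - 3\right)^{2} - 353\right) = - 310 \left(\left(\left(3 + 1\right) - 3\right)^{2} - 353\right) = - 310 \left(\left(4 - 3\right)^{2} - 353\right) = - 310 \left(1^{2} - 353\right) = - 310 \left(1 - 353\right) = \left(-310\right) \left(-352\right) = 109120$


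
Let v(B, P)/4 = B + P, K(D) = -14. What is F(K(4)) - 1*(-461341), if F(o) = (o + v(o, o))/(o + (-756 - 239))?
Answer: 465493195/1009 ≈ 4.6134e+5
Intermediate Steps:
v(B, P) = 4*B + 4*P (v(B, P) = 4*(B + P) = 4*B + 4*P)
F(o) = 9*o/(-995 + o) (F(o) = (o + (4*o + 4*o))/(o + (-756 - 239)) = (o + 8*o)/(o - 995) = (9*o)/(-995 + o) = 9*o/(-995 + o))
F(K(4)) - 1*(-461341) = 9*(-14)/(-995 - 14) - 1*(-461341) = 9*(-14)/(-1009) + 461341 = 9*(-14)*(-1/1009) + 461341 = 126/1009 + 461341 = 465493195/1009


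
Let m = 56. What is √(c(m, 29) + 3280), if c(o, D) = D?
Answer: √3309 ≈ 57.524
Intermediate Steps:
√(c(m, 29) + 3280) = √(29 + 3280) = √3309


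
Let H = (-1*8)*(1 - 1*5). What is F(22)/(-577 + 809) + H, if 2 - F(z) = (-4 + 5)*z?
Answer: 1851/58 ≈ 31.914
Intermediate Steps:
H = 32 (H = -8*(1 - 5) = -8*(-4) = 32)
F(z) = 2 - z (F(z) = 2 - (-4 + 5)*z = 2 - z)
F(22)/(-577 + 809) + H = (2 - 1*22)/(-577 + 809) + 32 = (2 - 22)/232 + 32 = -20*1/232 + 32 = -5/58 + 32 = 1851/58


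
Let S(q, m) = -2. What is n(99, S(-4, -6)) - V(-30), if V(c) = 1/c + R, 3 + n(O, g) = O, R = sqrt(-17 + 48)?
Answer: 2881/30 - sqrt(31) ≈ 90.466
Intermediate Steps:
R = sqrt(31) ≈ 5.5678
n(O, g) = -3 + O
V(c) = sqrt(31) + 1/c (V(c) = 1/c + sqrt(31) = sqrt(31) + 1/c)
n(99, S(-4, -6)) - V(-30) = (-3 + 99) - (sqrt(31) + 1/(-30)) = 96 - (sqrt(31) - 1/30) = 96 - (-1/30 + sqrt(31)) = 96 + (1/30 - sqrt(31)) = 2881/30 - sqrt(31)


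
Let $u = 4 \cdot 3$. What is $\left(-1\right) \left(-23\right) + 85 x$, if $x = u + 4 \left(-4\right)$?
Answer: $-317$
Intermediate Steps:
$u = 12$
$x = -4$ ($x = 12 + 4 \left(-4\right) = 12 - 16 = -4$)
$\left(-1\right) \left(-23\right) + 85 x = \left(-1\right) \left(-23\right) + 85 \left(-4\right) = 23 - 340 = -317$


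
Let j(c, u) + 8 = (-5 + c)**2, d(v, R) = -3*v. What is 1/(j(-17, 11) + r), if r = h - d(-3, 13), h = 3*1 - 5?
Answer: 1/465 ≈ 0.0021505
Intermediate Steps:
j(c, u) = -8 + (-5 + c)**2
h = -2 (h = 3 - 5 = -2)
r = -11 (r = -2 - (-3)*(-3) = -2 - 1*9 = -2 - 9 = -11)
1/(j(-17, 11) + r) = 1/((-8 + (-5 - 17)**2) - 11) = 1/((-8 + (-22)**2) - 11) = 1/((-8 + 484) - 11) = 1/(476 - 11) = 1/465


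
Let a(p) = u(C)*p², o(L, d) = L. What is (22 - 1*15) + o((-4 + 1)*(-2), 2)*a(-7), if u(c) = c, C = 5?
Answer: 1477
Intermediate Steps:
a(p) = 5*p²
(22 - 1*15) + o((-4 + 1)*(-2), 2)*a(-7) = (22 - 1*15) + ((-4 + 1)*(-2))*(5*(-7)²) = (22 - 15) + (-3*(-2))*(5*49) = 7 + 6*245 = 7 + 1470 = 1477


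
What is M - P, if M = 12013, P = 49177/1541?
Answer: 18462856/1541 ≈ 11981.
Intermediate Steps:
P = 49177/1541 (P = 49177*(1/1541) = 49177/1541 ≈ 31.912)
M - P = 12013 - 1*49177/1541 = 12013 - 49177/1541 = 18462856/1541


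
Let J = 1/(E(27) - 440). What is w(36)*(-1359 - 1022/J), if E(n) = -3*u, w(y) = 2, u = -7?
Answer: 853718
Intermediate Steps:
E(n) = 21 (E(n) = -3*(-7) = 21)
J = -1/419 (J = 1/(21 - 440) = 1/(-419) = -1/419 ≈ -0.0023866)
w(36)*(-1359 - 1022/J) = 2*(-1359 - 1022/(-1/419)) = 2*(-1359 - 1022*(-419)) = 2*(-1359 + 428218) = 2*426859 = 853718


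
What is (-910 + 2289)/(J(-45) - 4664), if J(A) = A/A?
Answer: -1379/4663 ≈ -0.29573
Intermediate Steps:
J(A) = 1
(-910 + 2289)/(J(-45) - 4664) = (-910 + 2289)/(1 - 4664) = 1379/(-4663) = 1379*(-1/4663) = -1379/4663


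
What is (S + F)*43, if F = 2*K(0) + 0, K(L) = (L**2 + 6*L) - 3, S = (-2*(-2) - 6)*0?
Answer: -258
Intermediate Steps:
S = 0 (S = (4 - 6)*0 = -2*0 = 0)
K(L) = -3 + L**2 + 6*L
F = -6 (F = 2*(-3 + 0**2 + 6*0) + 0 = 2*(-3 + 0 + 0) + 0 = 2*(-3) + 0 = -6 + 0 = -6)
(S + F)*43 = (0 - 6)*43 = -6*43 = -258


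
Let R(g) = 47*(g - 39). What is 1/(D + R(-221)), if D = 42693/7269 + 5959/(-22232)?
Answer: -53868136/657966676985 ≈ -8.1871e-5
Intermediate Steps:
R(g) = -1833 + 47*g (R(g) = 47*(-39 + g) = -1833 + 47*g)
D = 301944935/53868136 (D = 42693*(1/7269) + 5959*(-1/22232) = 14231/2423 - 5959/22232 = 301944935/53868136 ≈ 5.6053)
1/(D + R(-221)) = 1/(301944935/53868136 + (-1833 + 47*(-221))) = 1/(301944935/53868136 + (-1833 - 10387)) = 1/(301944935/53868136 - 12220) = 1/(-657966676985/53868136) = -53868136/657966676985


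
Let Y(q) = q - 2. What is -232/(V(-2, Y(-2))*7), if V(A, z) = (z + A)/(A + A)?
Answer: -464/21 ≈ -22.095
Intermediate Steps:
Y(q) = -2 + q
V(A, z) = (A + z)/(2*A) (V(A, z) = (A + z)/((2*A)) = (A + z)*(1/(2*A)) = (A + z)/(2*A))
-232/(V(-2, Y(-2))*7) = -232/(((1/2)*(-2 + (-2 - 2))/(-2))*7) = -232/(((1/2)*(-1/2)*(-2 - 4))*7) = -232/(((1/2)*(-1/2)*(-6))*7) = -232/((3/2)*7) = -232/(21/2) = (2/21)*(-232) = -464/21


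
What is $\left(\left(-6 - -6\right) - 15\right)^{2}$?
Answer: $225$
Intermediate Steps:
$\left(\left(-6 - -6\right) - 15\right)^{2} = \left(\left(-6 + \left(-3 + 9\right)\right) - 15\right)^{2} = \left(\left(-6 + 6\right) - 15\right)^{2} = \left(0 - 15\right)^{2} = \left(-15\right)^{2} = 225$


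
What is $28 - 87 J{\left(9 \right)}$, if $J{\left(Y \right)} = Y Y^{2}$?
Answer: $-63395$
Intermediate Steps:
$J{\left(Y \right)} = Y^{3}$
$28 - 87 J{\left(9 \right)} = 28 - 87 \cdot 9^{3} = 28 - 63423 = -63395$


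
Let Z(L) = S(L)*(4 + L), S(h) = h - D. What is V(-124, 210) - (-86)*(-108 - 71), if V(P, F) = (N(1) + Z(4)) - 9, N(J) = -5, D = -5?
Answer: -15336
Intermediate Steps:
S(h) = 5 + h (S(h) = h - 1*(-5) = h + 5 = 5 + h)
Z(L) = (4 + L)*(5 + L) (Z(L) = (5 + L)*(4 + L) = (4 + L)*(5 + L))
V(P, F) = 58 (V(P, F) = (-5 + (4 + 4)*(5 + 4)) - 9 = (-5 + 8*9) - 9 = (-5 + 72) - 9 = 67 - 9 = 58)
V(-124, 210) - (-86)*(-108 - 71) = 58 - (-86)*(-108 - 71) = 58 - (-86)*(-179) = 58 - 1*15394 = 58 - 15394 = -15336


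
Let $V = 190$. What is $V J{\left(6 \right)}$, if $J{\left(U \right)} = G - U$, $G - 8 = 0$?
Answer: $380$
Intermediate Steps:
$G = 8$ ($G = 8 + 0 = 8$)
$J{\left(U \right)} = 8 - U$
$V J{\left(6 \right)} = 190 \left(8 - 6\right) = 190 \cdot 2 = 380$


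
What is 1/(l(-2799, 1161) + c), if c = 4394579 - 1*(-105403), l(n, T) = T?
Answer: 1/4501143 ≈ 2.2217e-7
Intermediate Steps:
c = 4499982 (c = 4394579 + 105403 = 4499982)
1/(l(-2799, 1161) + c) = 1/(1161 + 4499982) = 1/4501143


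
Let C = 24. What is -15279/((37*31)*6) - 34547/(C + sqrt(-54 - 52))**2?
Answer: 4*(-15279*sqrt(106) + 5102783*I)/(1147*(-235*I + 24*sqrt(106))) ≈ -37.129 + 36.706*I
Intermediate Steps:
-15279/((37*31)*6) - 34547/(C + sqrt(-54 - 52))**2 = -15279/((37*31)*6) - 34547/(24 + sqrt(-54 - 52))**2 = -15279/(1147*6) - 34547/(24 + sqrt(-106))**2 = -15279/6882 - 34547/(24 + I*sqrt(106))**2 = -15279*1/6882 - 34547/(24 + I*sqrt(106))**2 = -5093/2294 - 34547/(24 + I*sqrt(106))**2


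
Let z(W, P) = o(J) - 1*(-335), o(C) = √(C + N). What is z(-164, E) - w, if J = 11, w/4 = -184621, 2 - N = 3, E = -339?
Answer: 738819 + √10 ≈ 7.3882e+5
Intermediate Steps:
N = -1 (N = 2 - 1*3 = 2 - 3 = -1)
w = -738484 (w = 4*(-184621) = -738484)
o(C) = √(-1 + C) (o(C) = √(C - 1) = √(-1 + C))
z(W, P) = 335 + √10 (z(W, P) = √(-1 + 11) - 1*(-335) = √10 + 335 = 335 + √10)
z(-164, E) - w = (335 + √10) - 1*(-738484) = (335 + √10) + 738484 = 738819 + √10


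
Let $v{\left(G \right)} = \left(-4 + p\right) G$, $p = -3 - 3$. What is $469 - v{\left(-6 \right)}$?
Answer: $409$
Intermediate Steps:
$p = -6$
$v{\left(G \right)} = - 10 G$ ($v{\left(G \right)} = \left(-4 - 6\right) G = - 10 G$)
$469 - v{\left(-6 \right)} = 469 - \left(-10\right) \left(-6\right) = 469 - 60 = 409$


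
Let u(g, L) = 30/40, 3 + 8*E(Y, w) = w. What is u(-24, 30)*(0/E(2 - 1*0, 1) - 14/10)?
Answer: -21/20 ≈ -1.0500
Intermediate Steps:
E(Y, w) = -3/8 + w/8
u(g, L) = ¾ (u(g, L) = 30*(1/40) = ¾)
u(-24, 30)*(0/E(2 - 1*0, 1) - 14/10) = 3*(0/(-3/8 + (⅛)*1) - 14/10)/4 = 3*(0/(-3/8 + ⅛) - 14*⅒)/4 = 3*(0/(-¼) - 7/5)/4 = 3*(0*(-4) - 7/5)/4 = 3*(0 - 7/5)/4 = (¾)*(-7/5) = -21/20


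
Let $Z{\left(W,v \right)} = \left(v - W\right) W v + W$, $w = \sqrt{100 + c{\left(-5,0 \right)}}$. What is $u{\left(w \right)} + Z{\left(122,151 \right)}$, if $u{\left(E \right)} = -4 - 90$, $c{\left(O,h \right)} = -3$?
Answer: $534266$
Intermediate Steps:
$w = \sqrt{97}$ ($w = \sqrt{100 - 3} = \sqrt{97} \approx 9.8489$)
$Z{\left(W,v \right)} = W + W v \left(v - W\right)$ ($Z{\left(W,v \right)} = W \left(v - W\right) v + W = W v \left(v - W\right) + W = W + W v \left(v - W\right)$)
$u{\left(E \right)} = -94$ ($u{\left(E \right)} = -4 - 90 = -94$)
$u{\left(w \right)} + Z{\left(122,151 \right)} = -94 + 122 \left(1 + 151^{2} - 122 \cdot 151\right) = -94 + 122 \left(1 + 22801 - 18422\right) = -94 + 122 \cdot 4380 = -94 + 534360 = 534266$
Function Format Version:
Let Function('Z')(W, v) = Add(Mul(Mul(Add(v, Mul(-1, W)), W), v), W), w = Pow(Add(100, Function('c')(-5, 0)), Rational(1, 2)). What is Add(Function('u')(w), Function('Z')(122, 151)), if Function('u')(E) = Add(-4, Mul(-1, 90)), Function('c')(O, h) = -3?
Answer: 534266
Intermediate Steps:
w = Pow(97, Rational(1, 2)) (w = Pow(Add(100, -3), Rational(1, 2)) = Pow(97, Rational(1, 2)) ≈ 9.8489)
Function('Z')(W, v) = Add(W, Mul(W, v, Add(v, Mul(-1, W)))) (Function('Z')(W, v) = Add(Mul(Mul(W, Add(v, Mul(-1, W))), v), W) = Add(Mul(W, v, Add(v, Mul(-1, W))), W) = Add(W, Mul(W, v, Add(v, Mul(-1, W)))))
Function('u')(E) = -94 (Function('u')(E) = Add(-4, -90) = -94)
Add(Function('u')(w), Function('Z')(122, 151)) = Add(-94, Mul(122, Add(1, Pow(151, 2), Mul(-1, 122, 151)))) = Add(-94, Mul(122, Add(1, 22801, -18422))) = Add(-94, Mul(122, 4380)) = Add(-94, 534360) = 534266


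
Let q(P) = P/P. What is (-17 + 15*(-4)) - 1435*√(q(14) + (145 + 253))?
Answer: -77 - 1435*√399 ≈ -28741.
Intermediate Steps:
q(P) = 1
(-17 + 15*(-4)) - 1435*√(q(14) + (145 + 253)) = (-17 + 15*(-4)) - 1435*√(1 + (145 + 253)) = (-17 - 60) - 1435*√(1 + 398) = -77 - 1435*√399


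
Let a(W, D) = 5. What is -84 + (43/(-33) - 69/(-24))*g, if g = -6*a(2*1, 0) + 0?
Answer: -5771/44 ≈ -131.16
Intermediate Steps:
g = -30 (g = -6*5 + 0 = -30 + 0 = -30)
-84 + (43/(-33) - 69/(-24))*g = -84 + (43/(-33) - 69/(-24))*(-30) = -84 + (43*(-1/33) - 69*(-1/24))*(-30) = -84 + (-43/33 + 23/8)*(-30) = -84 + (415/264)*(-30) = -84 - 2075/44 = -5771/44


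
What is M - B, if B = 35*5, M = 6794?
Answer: 6619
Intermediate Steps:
B = 175
M - B = 6794 - 1*175 = 6794 - 175 = 6619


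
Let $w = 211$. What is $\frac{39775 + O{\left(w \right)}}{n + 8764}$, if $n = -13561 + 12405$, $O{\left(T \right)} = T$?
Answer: $\frac{19993}{3804} \approx 5.2558$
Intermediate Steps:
$n = -1156$
$\frac{39775 + O{\left(w \right)}}{n + 8764} = \frac{39775 + 211}{-1156 + 8764} = \frac{39986}{7608} = 39986 \cdot \frac{1}{7608} = \frac{19993}{3804}$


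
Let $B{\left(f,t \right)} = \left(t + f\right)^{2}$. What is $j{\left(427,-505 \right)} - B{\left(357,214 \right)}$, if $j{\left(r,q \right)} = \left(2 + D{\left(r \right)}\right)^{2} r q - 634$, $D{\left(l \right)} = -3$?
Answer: $-542310$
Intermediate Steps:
$B{\left(f,t \right)} = \left(f + t\right)^{2}$
$j{\left(r,q \right)} = -634 + q r$ ($j{\left(r,q \right)} = \left(2 - 3\right)^{2} r q - 634 = \left(-1\right)^{2} r q - 634 = 1 r q - 634 = r q - 634 = q r - 634 = -634 + q r$)
$j{\left(427,-505 \right)} - B{\left(357,214 \right)} = \left(-634 - 215635\right) - \left(357 + 214\right)^{2} = \left(-634 - 215635\right) - 571^{2} = -216269 - 326041 = -542310$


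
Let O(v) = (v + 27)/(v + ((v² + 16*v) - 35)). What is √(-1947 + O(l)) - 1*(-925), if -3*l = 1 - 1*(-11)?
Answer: 925 + 2*I*√3684711/87 ≈ 925.0 + 44.128*I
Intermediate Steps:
l = -4 (l = -(1 - 1*(-11))/3 = -(1 + 11)/3 = -⅓*12 = -4)
O(v) = (27 + v)/(-35 + v² + 17*v) (O(v) = (27 + v)/(v + (-35 + v² + 16*v)) = (27 + v)/(-35 + v² + 17*v))
√(-1947 + O(l)) - 1*(-925) = √(-1947 + (27 - 4)/(-35 + (-4)² + 17*(-4))) - 1*(-925) = √(-1947 + 23/(-35 + 16 - 68)) + 925 = √(-1947 + 23/(-87)) + 925 = √(-1947 - 1/87*23) + 925 = √(-1947 - 23/87) + 925 = √(-169412/87) + 925 = 2*I*√3684711/87 + 925 = 925 + 2*I*√3684711/87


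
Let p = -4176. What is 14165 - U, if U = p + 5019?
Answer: 13322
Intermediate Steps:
U = 843 (U = -4176 + 5019 = 843)
14165 - U = 14165 - 1*843 = 14165 - 843 = 13322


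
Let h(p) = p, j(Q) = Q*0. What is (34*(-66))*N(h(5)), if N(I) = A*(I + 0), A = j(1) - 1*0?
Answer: 0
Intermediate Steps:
j(Q) = 0
A = 0 (A = 0 - 1*0 = 0 + 0 = 0)
N(I) = 0 (N(I) = 0*(I + 0) = 0*I = 0)
(34*(-66))*N(h(5)) = (34*(-66))*0 = -2244*0 = 0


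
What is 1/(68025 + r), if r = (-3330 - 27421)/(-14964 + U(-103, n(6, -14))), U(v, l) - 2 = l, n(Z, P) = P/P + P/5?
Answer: 3253/221292010 ≈ 1.4700e-5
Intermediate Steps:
n(Z, P) = 1 + P/5 (n(Z, P) = 1 + P*(⅕) = 1 + P/5)
U(v, l) = 2 + l
r = 6685/3253 (r = (-3330 - 27421)/(-14964 + (2 + (1 + (⅕)*(-14)))) = -30751/(-14964 + (2 + (1 - 14/5))) = -30751/(-14964 + (2 - 9/5)) = -30751/(-14964 + ⅕) = -30751/(-74819/5) = -30751*(-5/74819) = 6685/3253 ≈ 2.0550)
1/(68025 + r) = 1/(68025 + 6685/3253) = 1/(221292010/3253) = 3253/221292010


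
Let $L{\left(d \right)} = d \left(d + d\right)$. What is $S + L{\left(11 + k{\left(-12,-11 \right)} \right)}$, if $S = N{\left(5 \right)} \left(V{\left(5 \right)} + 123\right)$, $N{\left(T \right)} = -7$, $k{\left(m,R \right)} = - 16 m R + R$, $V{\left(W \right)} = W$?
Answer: $8920192$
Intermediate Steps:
$k{\left(m,R \right)} = R - 16 R m$ ($k{\left(m,R \right)} = - 16 R m + R = R - 16 R m$)
$L{\left(d \right)} = 2 d^{2}$ ($L{\left(d \right)} = d 2 d = 2 d^{2}$)
$S = -896$ ($S = - 7 \left(5 + 123\right) = \left(-7\right) 128 = -896$)
$S + L{\left(11 + k{\left(-12,-11 \right)} \right)} = -896 + 2 \left(11 - 11 \left(1 - -192\right)\right)^{2} = -896 + 2 \left(11 - 11 \left(1 + 192\right)\right)^{2} = -896 + 2 \left(11 - 2123\right)^{2} = -896 + 2 \left(-2112\right)^{2} = -896 + 2 \cdot 4460544 = -896 + 8921088 = 8920192$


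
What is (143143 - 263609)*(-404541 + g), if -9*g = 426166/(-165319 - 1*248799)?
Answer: 90816243250793608/1863531 ≈ 4.8733e+10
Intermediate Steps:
g = 213083/1863531 (g = -426166/(9*(-165319 - 1*248799)) = -426166/(9*(-165319 - 248799)) = -426166/(9*(-414118)) = -426166*(-1)/(9*414118) = -⅑*(-213083/207059) = 213083/1863531 ≈ 0.11434)
(143143 - 263609)*(-404541 + g) = (143143 - 263609)*(-404541 + 213083/1863531) = -120466*(-753874481188/1863531) = 90816243250793608/1863531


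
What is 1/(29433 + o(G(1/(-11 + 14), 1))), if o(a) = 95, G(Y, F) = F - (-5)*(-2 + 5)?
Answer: 1/29528 ≈ 3.3866e-5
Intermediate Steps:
G(Y, F) = 15 + F (G(Y, F) = F - (-5)*3 = F - 1*(-15) = F + 15 = 15 + F)
1/(29433 + o(G(1/(-11 + 14), 1))) = 1/(29433 + 95) = 1/29528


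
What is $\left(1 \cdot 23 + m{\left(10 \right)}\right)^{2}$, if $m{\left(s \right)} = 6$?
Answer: $841$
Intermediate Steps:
$\left(1 \cdot 23 + m{\left(10 \right)}\right)^{2} = \left(1 \cdot 23 + 6\right)^{2} = \left(23 + 6\right)^{2} = 29^{2} = 841$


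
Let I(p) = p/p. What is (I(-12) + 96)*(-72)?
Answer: -6984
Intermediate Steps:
I(p) = 1
(I(-12) + 96)*(-72) = (1 + 96)*(-72) = 97*(-72) = -6984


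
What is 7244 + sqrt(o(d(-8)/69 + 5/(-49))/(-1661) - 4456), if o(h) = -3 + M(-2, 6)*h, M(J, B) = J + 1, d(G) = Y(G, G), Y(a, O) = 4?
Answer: 7244 + I*sqrt(2867995959326718)/802263 ≈ 7244.0 + 66.753*I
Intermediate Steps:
d(G) = 4
M(J, B) = 1 + J
o(h) = -3 - h (o(h) = -3 + (1 - 2)*h = -3 - h)
7244 + sqrt(o(d(-8)/69 + 5/(-49))/(-1661) - 4456) = 7244 + sqrt((-3 - (4/69 + 5/(-49)))/(-1661) - 4456) = 7244 + sqrt((-3 - (4*(1/69) + 5*(-1/49)))*(-1/1661) - 4456) = 7244 + sqrt((-3 - (4/69 - 5/49))*(-1/1661) - 4456) = 7244 + sqrt((-3 - 1*(-149/3381))*(-1/1661) - 4456) = 7244 + sqrt((-3 + 149/3381)*(-1/1661) - 4456) = 7244 + sqrt(-9994/3381*(-1/1661) - 4456) = 7244 + sqrt(9994/5615841 - 4456) = 7244 + sqrt(-25024177502/5615841) = 7244 + I*sqrt(2867995959326718)/802263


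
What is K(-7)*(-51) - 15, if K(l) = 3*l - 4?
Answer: 1260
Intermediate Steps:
K(l) = -4 + 3*l
K(-7)*(-51) - 15 = (-4 + 3*(-7))*(-51) - 15 = (-4 - 21)*(-51) - 15 = -25*(-51) - 15 = 1275 - 15 = 1260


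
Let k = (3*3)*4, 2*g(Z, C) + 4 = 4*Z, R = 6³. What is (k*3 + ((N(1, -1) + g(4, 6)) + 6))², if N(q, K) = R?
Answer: 112896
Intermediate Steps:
R = 216
N(q, K) = 216
g(Z, C) = -2 + 2*Z (g(Z, C) = -2 + (4*Z)/2 = -2 + 2*Z)
k = 36 (k = 9*4 = 36)
(k*3 + ((N(1, -1) + g(4, 6)) + 6))² = (36*3 + ((216 + (-2 + 2*4)) + 6))² = (108 + ((216 + (-2 + 8)) + 6))² = (108 + ((216 + 6) + 6))² = (108 + (222 + 6))² = (108 + 228)² = 336² = 112896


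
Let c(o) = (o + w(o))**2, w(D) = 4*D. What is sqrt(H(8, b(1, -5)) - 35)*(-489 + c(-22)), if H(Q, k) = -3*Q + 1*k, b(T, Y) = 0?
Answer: 11611*I*sqrt(59) ≈ 89186.0*I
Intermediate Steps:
H(Q, k) = k - 3*Q (H(Q, k) = -3*Q + k = k - 3*Q)
c(o) = 25*o**2 (c(o) = (o + 4*o)**2 = (5*o)**2 = 25*o**2)
sqrt(H(8, b(1, -5)) - 35)*(-489 + c(-22)) = sqrt((0 - 3*8) - 35)*(-489 + 25*(-22)**2) = sqrt((0 - 24) - 35)*(-489 + 25*484) = sqrt(-24 - 35)*(-489 + 12100) = sqrt(-59)*11611 = (I*sqrt(59))*11611 = 11611*I*sqrt(59)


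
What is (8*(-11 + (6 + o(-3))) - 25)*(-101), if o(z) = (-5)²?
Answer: -13635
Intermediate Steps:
o(z) = 25
(8*(-11 + (6 + o(-3))) - 25)*(-101) = (8*(-11 + (6 + 25)) - 25)*(-101) = (8*(-11 + 31) - 25)*(-101) = (8*20 - 25)*(-101) = (160 - 25)*(-101) = 135*(-101) = -13635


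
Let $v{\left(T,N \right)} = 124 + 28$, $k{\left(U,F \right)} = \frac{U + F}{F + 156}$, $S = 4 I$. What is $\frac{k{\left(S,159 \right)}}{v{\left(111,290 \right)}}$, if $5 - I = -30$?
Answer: $\frac{299}{47880} \approx 0.0062448$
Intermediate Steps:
$I = 35$ ($I = 5 - -30 = 5 + 30 = 35$)
$S = 140$ ($S = 4 \cdot 35 = 140$)
$k{\left(U,F \right)} = \frac{F + U}{156 + F}$
$v{\left(T,N \right)} = 152$
$\frac{k{\left(S,159 \right)}}{v{\left(111,290 \right)}} = \frac{\frac{1}{156 + 159} \left(159 + 140\right)}{152} = \frac{1}{315} \cdot 299 \cdot \frac{1}{152} = \frac{299}{315} \cdot \frac{1}{152} = \frac{299}{47880}$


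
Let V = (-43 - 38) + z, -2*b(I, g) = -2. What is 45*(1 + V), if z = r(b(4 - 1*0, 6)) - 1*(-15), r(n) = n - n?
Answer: -2925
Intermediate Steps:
b(I, g) = 1 (b(I, g) = -½*(-2) = 1)
r(n) = 0
z = 15 (z = 0 - 1*(-15) = 0 + 15 = 15)
V = -66 (V = (-43 - 38) + 15 = -81 + 15 = -66)
45*(1 + V) = 45*(1 - 66) = 45*(-65) = -2925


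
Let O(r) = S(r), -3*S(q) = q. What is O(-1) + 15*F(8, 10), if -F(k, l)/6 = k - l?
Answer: 541/3 ≈ 180.33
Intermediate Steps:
S(q) = -q/3
F(k, l) = -6*k + 6*l (F(k, l) = -6*(k - l) = -6*k + 6*l)
O(r) = -r/3
O(-1) + 15*F(8, 10) = -1/3*(-1) + 15*(-6*8 + 6*10) = 1/3 + 15*(-48 + 60) = 1/3 + 15*12 = 1/3 + 180 = 541/3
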